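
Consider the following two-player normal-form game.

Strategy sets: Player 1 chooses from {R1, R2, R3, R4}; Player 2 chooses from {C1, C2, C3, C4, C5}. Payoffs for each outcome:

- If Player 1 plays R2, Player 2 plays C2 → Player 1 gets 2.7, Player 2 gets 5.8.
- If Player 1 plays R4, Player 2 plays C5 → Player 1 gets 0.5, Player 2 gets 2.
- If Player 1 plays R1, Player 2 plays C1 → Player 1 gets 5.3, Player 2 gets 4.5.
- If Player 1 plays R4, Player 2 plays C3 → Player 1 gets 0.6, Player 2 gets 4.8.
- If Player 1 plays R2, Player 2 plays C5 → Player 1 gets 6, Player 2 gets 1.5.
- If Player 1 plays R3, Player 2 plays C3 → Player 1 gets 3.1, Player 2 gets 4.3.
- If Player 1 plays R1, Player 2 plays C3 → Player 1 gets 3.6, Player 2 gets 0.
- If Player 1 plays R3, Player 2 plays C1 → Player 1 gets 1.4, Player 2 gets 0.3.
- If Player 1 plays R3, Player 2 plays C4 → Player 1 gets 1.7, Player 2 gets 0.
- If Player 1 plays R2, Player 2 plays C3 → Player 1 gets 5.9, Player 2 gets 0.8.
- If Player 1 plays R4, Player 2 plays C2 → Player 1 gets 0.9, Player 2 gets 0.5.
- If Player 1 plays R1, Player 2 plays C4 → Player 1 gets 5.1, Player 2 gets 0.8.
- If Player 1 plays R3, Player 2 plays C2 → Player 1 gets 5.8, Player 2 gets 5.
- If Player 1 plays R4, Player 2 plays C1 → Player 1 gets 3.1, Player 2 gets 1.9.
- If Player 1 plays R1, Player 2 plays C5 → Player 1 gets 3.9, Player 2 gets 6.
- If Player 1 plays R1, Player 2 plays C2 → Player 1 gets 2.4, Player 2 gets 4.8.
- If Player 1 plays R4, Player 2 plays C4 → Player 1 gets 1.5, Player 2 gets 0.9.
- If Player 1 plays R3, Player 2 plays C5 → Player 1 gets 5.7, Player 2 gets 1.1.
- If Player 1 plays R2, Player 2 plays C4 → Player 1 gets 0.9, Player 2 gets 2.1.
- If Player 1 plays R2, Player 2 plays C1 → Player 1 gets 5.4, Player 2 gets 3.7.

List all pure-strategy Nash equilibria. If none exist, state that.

(R1, C1): Player 1 can switch to R2 (5.3 → 5.4). Not NE.
(R1, C2): Player 1 can switch to R2 (2.4 → 2.7). Not NE.
(R1, C3): Player 1 can switch to R2 (3.6 → 5.9). Not NE.
(R1, C4): Player 2 can switch to C1 (0.8 → 4.5). Not NE.
(R1, C5): Player 1 can switch to R2 (3.9 → 6). Not NE.
(R2, C1): Player 2 can switch to C2 (3.7 → 5.8). Not NE.
(R2, C2): Player 1 can switch to R3 (2.7 → 5.8). Not NE.
(R2, C3): Player 2 can switch to C1 (0.8 → 3.7). Not NE.
(R2, C4): Player 1 can switch to R1 (0.9 → 5.1). Not NE.
(R2, C5): Player 2 can switch to C1 (1.5 → 3.7). Not NE.
(R3, C2): Player 1 gets 5.8, best alternative 2.7; Player 2 gets 5, best alternative 4.3. No profitable deviation — NE.
(The remaining 9 profiles each have a profitable deviation by the same check.)

The unique pure-strategy Nash equilibrium is (R3, C2).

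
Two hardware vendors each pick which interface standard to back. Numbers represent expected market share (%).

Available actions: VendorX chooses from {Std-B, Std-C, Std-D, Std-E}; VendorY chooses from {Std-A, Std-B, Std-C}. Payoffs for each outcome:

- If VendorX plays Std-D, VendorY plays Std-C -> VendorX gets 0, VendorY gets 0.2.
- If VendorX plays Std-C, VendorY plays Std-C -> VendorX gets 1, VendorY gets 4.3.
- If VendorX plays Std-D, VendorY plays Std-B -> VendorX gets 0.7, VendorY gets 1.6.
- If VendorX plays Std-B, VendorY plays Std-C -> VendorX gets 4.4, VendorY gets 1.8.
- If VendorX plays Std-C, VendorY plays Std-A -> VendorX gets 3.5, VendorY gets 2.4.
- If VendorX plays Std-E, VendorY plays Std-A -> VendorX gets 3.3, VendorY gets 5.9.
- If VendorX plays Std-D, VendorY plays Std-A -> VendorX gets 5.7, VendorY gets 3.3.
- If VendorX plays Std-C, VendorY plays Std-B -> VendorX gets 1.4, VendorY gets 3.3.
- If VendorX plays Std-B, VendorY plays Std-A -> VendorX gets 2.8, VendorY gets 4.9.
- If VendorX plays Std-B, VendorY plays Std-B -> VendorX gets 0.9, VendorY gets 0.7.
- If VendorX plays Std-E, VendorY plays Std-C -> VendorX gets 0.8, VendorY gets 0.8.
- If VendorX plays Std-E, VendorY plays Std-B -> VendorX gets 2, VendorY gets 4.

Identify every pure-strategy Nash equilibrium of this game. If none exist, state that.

VendorX against Std-A: payoffs 2.8, 3.5, 5.7, 3.3 → best response Std-D.
VendorX against Std-B: payoffs 0.9, 1.4, 0.7, 2 → best response Std-E.
VendorX against Std-C: payoffs 4.4, 1, 0, 0.8 → best response Std-B.
VendorY against Std-B: payoffs 4.9, 0.7, 1.8 → best response Std-A.
VendorY against Std-C: payoffs 2.4, 3.3, 4.3 → best response Std-C.
VendorY against Std-D: payoffs 3.3, 1.6, 0.2 → best response Std-A.
VendorY against Std-E: payoffs 5.9, 4, 0.8 → best response Std-A.
Mutual best responses: (Std-D, Std-A).

The unique pure-strategy Nash equilibrium is (Std-D, Std-A).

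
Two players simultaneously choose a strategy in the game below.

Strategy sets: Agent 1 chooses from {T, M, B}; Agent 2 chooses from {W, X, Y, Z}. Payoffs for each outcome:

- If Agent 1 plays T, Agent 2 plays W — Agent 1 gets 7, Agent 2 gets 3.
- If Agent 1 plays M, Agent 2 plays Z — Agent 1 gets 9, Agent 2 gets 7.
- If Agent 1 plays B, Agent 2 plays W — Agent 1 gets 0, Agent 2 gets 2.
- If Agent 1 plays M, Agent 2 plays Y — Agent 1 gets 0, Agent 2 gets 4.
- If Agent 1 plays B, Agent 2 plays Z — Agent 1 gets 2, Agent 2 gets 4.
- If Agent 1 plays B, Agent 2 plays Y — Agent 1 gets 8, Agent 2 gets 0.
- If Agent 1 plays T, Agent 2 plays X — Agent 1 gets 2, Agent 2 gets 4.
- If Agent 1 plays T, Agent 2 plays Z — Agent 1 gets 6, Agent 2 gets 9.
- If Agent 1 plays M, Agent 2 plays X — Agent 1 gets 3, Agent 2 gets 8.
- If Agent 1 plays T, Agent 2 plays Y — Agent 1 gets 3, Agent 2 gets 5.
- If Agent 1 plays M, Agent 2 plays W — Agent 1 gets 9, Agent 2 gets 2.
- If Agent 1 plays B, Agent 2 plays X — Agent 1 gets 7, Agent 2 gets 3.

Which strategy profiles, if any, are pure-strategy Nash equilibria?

none

Check each profile: it is a Nash equilibrium iff no player can strictly gain by switching unilaterally.
(T, W): Agent 1 can switch to M (7 → 9). Not NE.
(T, X): Agent 1 can switch to M (2 → 3). Not NE.
(T, Y): Agent 1 can switch to B (3 → 8). Not NE.
(T, Z): Agent 1 can switch to M (6 → 9). Not NE.
(M, W): Agent 2 can switch to X (2 → 8). Not NE.
(M, X): Agent 1 can switch to B (3 → 7). Not NE.
(The remaining 6 profiles each have a profitable deviation by the same check.)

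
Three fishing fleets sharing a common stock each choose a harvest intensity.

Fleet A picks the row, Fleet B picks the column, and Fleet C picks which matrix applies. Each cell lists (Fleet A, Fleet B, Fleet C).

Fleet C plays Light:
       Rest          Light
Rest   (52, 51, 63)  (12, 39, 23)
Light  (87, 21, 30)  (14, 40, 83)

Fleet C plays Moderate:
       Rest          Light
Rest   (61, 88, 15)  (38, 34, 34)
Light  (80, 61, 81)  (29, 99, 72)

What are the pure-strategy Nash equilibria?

The unique pure-strategy Nash equilibrium is (Light, Light, Light).

(Rest, Rest, Light): Fleet A can switch to Light (52 → 87). Not NE.
(Rest, Rest, Moderate): Fleet A can switch to Light (61 → 80). Not NE.
(Rest, Light, Light): Fleet A can switch to Light (12 → 14). Not NE.
(Rest, Light, Moderate): Fleet B can switch to Rest (34 → 88). Not NE.
(Light, Rest, Light): Fleet B can switch to Light (21 → 40). Not NE.
(Light, Rest, Moderate): Fleet B can switch to Light (61 → 99). Not NE.
(Light, Light, Light): Fleet A gets 14, best alternative 12; Fleet B gets 40, best alternative 21; Fleet C gets 83, best alternative 72. No profitable deviation — NE.
(The remaining 1 profile has a profitable deviation by the same check.)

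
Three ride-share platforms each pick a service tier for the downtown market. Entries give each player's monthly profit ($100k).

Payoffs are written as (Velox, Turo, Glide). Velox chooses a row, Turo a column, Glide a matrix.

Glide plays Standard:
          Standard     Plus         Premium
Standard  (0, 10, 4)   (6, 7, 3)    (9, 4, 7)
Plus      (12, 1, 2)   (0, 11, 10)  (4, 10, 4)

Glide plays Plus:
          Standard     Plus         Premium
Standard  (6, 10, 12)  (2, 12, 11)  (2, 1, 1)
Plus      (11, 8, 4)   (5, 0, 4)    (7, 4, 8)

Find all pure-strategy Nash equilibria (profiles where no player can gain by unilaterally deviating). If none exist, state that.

Velox against (Standard, Standard): payoffs 0, 12 → best response Plus.
Velox against (Standard, Plus): payoffs 6, 11 → best response Plus.
Velox against (Plus, Standard): payoffs 6, 0 → best response Standard.
Velox against (Plus, Plus): payoffs 2, 5 → best response Plus.
Velox against (Premium, Standard): payoffs 9, 4 → best response Standard.
Velox against (Premium, Plus): payoffs 2, 7 → best response Plus.
Turo against (Standard, Standard): payoffs 10, 7, 4 → best response Standard.
Turo against (Standard, Plus): payoffs 10, 12, 1 → best response Plus.
Turo against (Plus, Standard): payoffs 1, 11, 10 → best response Plus.
Turo against (Plus, Plus): payoffs 8, 0, 4 → best response Standard.
Glide against (Standard, Standard): payoffs 4, 12 → best response Plus.
Glide against (Standard, Plus): payoffs 3, 11 → best response Plus.
Glide against (Standard, Premium): payoffs 7, 1 → best response Standard.
Glide against (Plus, Standard): payoffs 2, 4 → best response Plus.
Glide against (Plus, Plus): payoffs 10, 4 → best response Standard.
Glide against (Plus, Premium): payoffs 4, 8 → best response Plus.
Mutual best responses: (Plus, Standard, Plus).

Pure NE: (Plus, Standard, Plus)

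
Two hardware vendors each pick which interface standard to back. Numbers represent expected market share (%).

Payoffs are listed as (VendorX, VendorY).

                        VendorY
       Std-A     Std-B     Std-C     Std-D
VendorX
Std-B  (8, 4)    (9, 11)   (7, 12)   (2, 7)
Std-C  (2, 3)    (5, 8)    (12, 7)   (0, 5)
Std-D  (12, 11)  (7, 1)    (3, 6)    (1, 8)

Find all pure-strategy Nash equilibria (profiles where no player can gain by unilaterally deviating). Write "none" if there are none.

(Std-D, Std-A)

(Std-B, Std-A): VendorX can switch to Std-D (8 → 12). Not NE.
(Std-B, Std-B): VendorY can switch to Std-C (11 → 12). Not NE.
(Std-B, Std-C): VendorX can switch to Std-C (7 → 12). Not NE.
(Std-B, Std-D): VendorY can switch to Std-B (7 → 11). Not NE.
(Std-C, Std-A): VendorX can switch to Std-B (2 → 8). Not NE.
(Std-C, Std-B): VendorX can switch to Std-B (5 → 9). Not NE.
(Std-C, Std-C): VendorY can switch to Std-B (7 → 8). Not NE.
(Std-C, Std-D): VendorX can switch to Std-B (0 → 2). Not NE.
(Std-D, Std-A): VendorX gets 12, best alternative 8; VendorY gets 11, best alternative 8. No profitable deviation — NE.
(Std-D, Std-B): VendorX can switch to Std-B (7 → 9). Not NE.
(Std-D, Std-C): VendorX can switch to Std-B (3 → 7). Not NE.
(The remaining 1 profile has a profitable deviation by the same check.)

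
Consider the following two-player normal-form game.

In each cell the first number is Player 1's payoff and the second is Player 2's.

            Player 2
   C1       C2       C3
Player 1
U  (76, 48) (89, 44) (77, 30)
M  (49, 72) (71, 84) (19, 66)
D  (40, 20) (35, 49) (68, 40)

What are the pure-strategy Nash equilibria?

(U, C1)

Player 1 against C1: payoffs 76, 49, 40 → best response U.
Player 1 against C2: payoffs 89, 71, 35 → best response U.
Player 1 against C3: payoffs 77, 19, 68 → best response U.
Player 2 against U: payoffs 48, 44, 30 → best response C1.
Player 2 against M: payoffs 72, 84, 66 → best response C2.
Player 2 against D: payoffs 20, 49, 40 → best response C2.
Mutual best responses: (U, C1).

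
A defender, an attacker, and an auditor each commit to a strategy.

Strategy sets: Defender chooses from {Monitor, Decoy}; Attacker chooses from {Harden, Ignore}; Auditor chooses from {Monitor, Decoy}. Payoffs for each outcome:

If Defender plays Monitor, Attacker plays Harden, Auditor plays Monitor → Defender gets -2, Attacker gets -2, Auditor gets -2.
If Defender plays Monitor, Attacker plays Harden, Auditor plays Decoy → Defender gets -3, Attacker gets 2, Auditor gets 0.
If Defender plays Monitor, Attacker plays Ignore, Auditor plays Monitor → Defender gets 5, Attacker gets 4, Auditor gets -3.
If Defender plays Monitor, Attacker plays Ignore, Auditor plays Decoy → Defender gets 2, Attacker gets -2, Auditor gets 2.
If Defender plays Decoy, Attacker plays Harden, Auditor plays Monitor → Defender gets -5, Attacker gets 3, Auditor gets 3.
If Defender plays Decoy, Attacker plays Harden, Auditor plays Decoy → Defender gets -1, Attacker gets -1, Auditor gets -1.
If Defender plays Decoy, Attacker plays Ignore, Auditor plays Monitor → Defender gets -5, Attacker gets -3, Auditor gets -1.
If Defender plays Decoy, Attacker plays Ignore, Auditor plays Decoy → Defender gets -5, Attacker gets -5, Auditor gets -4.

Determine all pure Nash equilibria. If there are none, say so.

none

Mark each player's best response to every combination of opponents' strategies; a profile where every player is best-responding is a pure Nash equilibrium.
Defender against (Harden, Monitor): payoffs -2, -5 → best response Monitor.
Defender against (Harden, Decoy): payoffs -3, -1 → best response Decoy.
Defender against (Ignore, Monitor): payoffs 5, -5 → best response Monitor.
Defender against (Ignore, Decoy): payoffs 2, -5 → best response Monitor.
Attacker against (Monitor, Monitor): payoffs -2, 4 → best response Ignore.
Attacker against (Monitor, Decoy): payoffs 2, -2 → best response Harden.
Attacker against (Decoy, Monitor): payoffs 3, -3 → best response Harden.
Attacker against (Decoy, Decoy): payoffs -1, -5 → best response Harden.
Auditor against (Monitor, Harden): payoffs -2, 0 → best response Decoy.
Auditor against (Monitor, Ignore): payoffs -3, 2 → best response Decoy.
Auditor against (Decoy, Harden): payoffs 3, -1 → best response Monitor.
Auditor against (Decoy, Ignore): payoffs -1, -4 → best response Monitor.
No profile is a mutual best response for all players.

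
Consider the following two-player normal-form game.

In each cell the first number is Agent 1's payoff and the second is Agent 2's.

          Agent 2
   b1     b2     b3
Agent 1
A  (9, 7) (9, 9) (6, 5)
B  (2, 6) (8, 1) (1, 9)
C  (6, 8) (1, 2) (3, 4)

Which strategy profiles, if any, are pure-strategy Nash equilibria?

For each strategy profile, look for a profitable unilateral deviation.
(A, b1): Agent 2 can switch to b2 (7 → 9). Not NE.
(A, b2): Agent 1 gets 9, best alternative 8; Agent 2 gets 9, best alternative 7. No profitable deviation — NE.
(A, b3): Agent 2 can switch to b1 (5 → 7). Not NE.
(B, b1): Agent 1 can switch to A (2 → 9). Not NE.
(B, b2): Agent 1 can switch to A (8 → 9). Not NE.
(B, b3): Agent 1 can switch to A (1 → 6). Not NE.
(C, b1): Agent 1 can switch to A (6 → 9). Not NE.
(C, b2): Agent 1 can switch to A (1 → 9). Not NE.
(C, b3): Agent 1 can switch to A (3 → 6). Not NE.

The unique pure-strategy Nash equilibrium is (A, b2).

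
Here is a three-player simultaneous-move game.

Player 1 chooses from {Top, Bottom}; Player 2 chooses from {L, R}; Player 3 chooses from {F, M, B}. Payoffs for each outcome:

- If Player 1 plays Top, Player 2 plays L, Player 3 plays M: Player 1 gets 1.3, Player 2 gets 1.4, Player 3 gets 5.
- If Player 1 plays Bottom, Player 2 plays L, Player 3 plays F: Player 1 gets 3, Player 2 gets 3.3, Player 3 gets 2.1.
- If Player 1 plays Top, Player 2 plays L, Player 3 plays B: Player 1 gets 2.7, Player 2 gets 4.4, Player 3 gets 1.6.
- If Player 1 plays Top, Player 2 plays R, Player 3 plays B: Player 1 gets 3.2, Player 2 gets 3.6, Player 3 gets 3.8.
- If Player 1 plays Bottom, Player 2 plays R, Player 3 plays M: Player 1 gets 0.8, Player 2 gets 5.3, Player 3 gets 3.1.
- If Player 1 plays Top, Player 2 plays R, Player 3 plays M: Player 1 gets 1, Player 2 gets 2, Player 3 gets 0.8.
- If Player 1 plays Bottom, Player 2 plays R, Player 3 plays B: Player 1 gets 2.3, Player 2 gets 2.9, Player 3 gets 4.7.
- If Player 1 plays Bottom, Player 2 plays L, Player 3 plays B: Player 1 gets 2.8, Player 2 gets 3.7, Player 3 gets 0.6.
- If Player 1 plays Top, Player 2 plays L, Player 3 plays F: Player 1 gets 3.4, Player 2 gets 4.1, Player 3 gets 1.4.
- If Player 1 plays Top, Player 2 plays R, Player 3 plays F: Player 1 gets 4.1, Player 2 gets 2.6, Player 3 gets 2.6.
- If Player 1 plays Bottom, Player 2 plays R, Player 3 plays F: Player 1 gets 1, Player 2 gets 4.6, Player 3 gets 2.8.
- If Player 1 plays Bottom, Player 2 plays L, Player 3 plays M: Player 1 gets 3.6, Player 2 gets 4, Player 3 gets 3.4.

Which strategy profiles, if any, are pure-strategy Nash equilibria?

For each player, find the best response to each opponent profile; mutual best responses are the pure NE.
Player 1 against (L, F): payoffs 3.4, 3 → best response Top.
Player 1 against (L, M): payoffs 1.3, 3.6 → best response Bottom.
Player 1 against (L, B): payoffs 2.7, 2.8 → best response Bottom.
Player 1 against (R, F): payoffs 4.1, 1 → best response Top.
Player 1 against (R, M): payoffs 1, 0.8 → best response Top.
Player 1 against (R, B): payoffs 3.2, 2.3 → best response Top.
Player 2 against (Top, F): payoffs 4.1, 2.6 → best response L.
Player 2 against (Top, M): payoffs 1.4, 2 → best response R.
Player 2 against (Top, B): payoffs 4.4, 3.6 → best response L.
Player 2 against (Bottom, F): payoffs 3.3, 4.6 → best response R.
Player 2 against (Bottom, M): payoffs 4, 5.3 → best response R.
Player 2 against (Bottom, B): payoffs 3.7, 2.9 → best response L.
Player 3 against (Top, L): payoffs 1.4, 5, 1.6 → best response M.
Player 3 against (Top, R): payoffs 2.6, 0.8, 3.8 → best response B.
Player 3 against (Bottom, L): payoffs 2.1, 3.4, 0.6 → best response M.
Player 3 against (Bottom, R): payoffs 2.8, 3.1, 4.7 → best response B.
No profile is a mutual best response for all players.

This game has no pure Nash equilibrium.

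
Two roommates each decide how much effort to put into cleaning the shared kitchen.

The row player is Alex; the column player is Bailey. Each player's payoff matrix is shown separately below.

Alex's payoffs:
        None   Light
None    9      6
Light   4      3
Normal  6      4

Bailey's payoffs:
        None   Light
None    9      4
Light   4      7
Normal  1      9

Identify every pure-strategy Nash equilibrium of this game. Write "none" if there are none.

The unique pure-strategy Nash equilibrium is (None, None).

Alex against None: payoffs 9, 4, 6 → best response None.
Alex against Light: payoffs 6, 3, 4 → best response None.
Bailey against None: payoffs 9, 4 → best response None.
Bailey against Light: payoffs 4, 7 → best response Light.
Bailey against Normal: payoffs 1, 9 → best response Light.
Mutual best responses: (None, None).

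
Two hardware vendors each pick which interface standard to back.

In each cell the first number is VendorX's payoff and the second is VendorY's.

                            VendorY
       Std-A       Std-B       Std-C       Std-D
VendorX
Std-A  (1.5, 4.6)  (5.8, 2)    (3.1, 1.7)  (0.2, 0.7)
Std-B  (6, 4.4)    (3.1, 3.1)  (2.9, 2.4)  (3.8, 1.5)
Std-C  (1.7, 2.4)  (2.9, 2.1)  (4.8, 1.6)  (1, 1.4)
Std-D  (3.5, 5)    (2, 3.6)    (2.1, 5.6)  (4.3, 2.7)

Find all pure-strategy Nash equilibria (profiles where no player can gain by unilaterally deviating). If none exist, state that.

Pure NE: (Std-B, Std-A)

VendorX against Std-A: payoffs 1.5, 6, 1.7, 3.5 → best response Std-B.
VendorX against Std-B: payoffs 5.8, 3.1, 2.9, 2 → best response Std-A.
VendorX against Std-C: payoffs 3.1, 2.9, 4.8, 2.1 → best response Std-C.
VendorX against Std-D: payoffs 0.2, 3.8, 1, 4.3 → best response Std-D.
VendorY against Std-A: payoffs 4.6, 2, 1.7, 0.7 → best response Std-A.
VendorY against Std-B: payoffs 4.4, 3.1, 2.4, 1.5 → best response Std-A.
VendorY against Std-C: payoffs 2.4, 2.1, 1.6, 1.4 → best response Std-A.
VendorY against Std-D: payoffs 5, 3.6, 5.6, 2.7 → best response Std-C.
Mutual best responses: (Std-B, Std-A).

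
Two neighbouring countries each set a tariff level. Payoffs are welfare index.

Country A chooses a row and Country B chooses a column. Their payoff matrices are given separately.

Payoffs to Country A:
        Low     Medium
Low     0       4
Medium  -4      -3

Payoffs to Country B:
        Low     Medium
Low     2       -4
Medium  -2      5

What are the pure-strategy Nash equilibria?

Pure NE: (Low, Low)

Country A against Low: payoffs 0, -4 → best response Low.
Country A against Medium: payoffs 4, -3 → best response Low.
Country B against Low: payoffs 2, -4 → best response Low.
Country B against Medium: payoffs -2, 5 → best response Medium.
Mutual best responses: (Low, Low).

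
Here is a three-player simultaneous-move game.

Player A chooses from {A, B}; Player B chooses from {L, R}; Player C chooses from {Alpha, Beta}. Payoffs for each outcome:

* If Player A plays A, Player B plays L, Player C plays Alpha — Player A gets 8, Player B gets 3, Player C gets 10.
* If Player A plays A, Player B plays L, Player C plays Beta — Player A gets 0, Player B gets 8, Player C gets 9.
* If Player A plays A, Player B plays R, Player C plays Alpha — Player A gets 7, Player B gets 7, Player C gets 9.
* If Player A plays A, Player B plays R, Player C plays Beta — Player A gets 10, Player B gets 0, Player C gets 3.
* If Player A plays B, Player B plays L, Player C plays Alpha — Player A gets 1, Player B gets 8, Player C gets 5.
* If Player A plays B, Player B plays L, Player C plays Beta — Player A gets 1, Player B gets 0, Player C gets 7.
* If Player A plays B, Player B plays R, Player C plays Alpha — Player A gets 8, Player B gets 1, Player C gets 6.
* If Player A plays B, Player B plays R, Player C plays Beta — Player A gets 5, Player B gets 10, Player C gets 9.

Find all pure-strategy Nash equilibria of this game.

For each strategy profile, look for a profitable unilateral deviation.
(A, L, Alpha): Player B can switch to R (3 → 7). Not NE.
(A, L, Beta): Player A can switch to B (0 → 1). Not NE.
(A, R, Alpha): Player A can switch to B (7 → 8). Not NE.
(A, R, Beta): Player B can switch to L (0 → 8). Not NE.
(B, L, Alpha): Player A can switch to A (1 → 8). Not NE.
(B, L, Beta): Player B can switch to R (0 → 10). Not NE.
(The remaining 2 profiles each have a profitable deviation by the same check.)

This game has no pure Nash equilibrium.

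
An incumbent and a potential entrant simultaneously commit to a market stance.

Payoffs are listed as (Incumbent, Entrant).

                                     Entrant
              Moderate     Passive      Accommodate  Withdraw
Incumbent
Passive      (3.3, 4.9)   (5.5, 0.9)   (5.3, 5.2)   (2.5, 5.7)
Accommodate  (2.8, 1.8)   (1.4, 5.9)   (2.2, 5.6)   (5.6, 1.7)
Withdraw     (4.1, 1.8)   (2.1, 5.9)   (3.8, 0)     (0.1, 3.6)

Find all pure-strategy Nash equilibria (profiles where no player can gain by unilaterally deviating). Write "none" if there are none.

(Passive, Moderate): Incumbent can switch to Withdraw (3.3 → 4.1). Not NE.
(Passive, Passive): Entrant can switch to Moderate (0.9 → 4.9). Not NE.
(Passive, Accommodate): Entrant can switch to Withdraw (5.2 → 5.7). Not NE.
(Passive, Withdraw): Incumbent can switch to Accommodate (2.5 → 5.6). Not NE.
(Accommodate, Moderate): Incumbent can switch to Passive (2.8 → 3.3). Not NE.
(Accommodate, Passive): Incumbent can switch to Passive (1.4 → 5.5). Not NE.
(Accommodate, Accommodate): Incumbent can switch to Passive (2.2 → 5.3). Not NE.
(Accommodate, Withdraw): Entrant can switch to Moderate (1.7 → 1.8). Not NE.
(Withdraw, Moderate): Entrant can switch to Passive (1.8 → 5.9). Not NE.
(Withdraw, Passive): Incumbent can switch to Passive (2.1 → 5.5). Not NE.
(Withdraw, Accommodate): Incumbent can switch to Passive (3.8 → 5.3). Not NE.
(Withdraw, Withdraw): Incumbent can switch to Passive (0.1 → 2.5). Not NE.

No pure-strategy Nash equilibrium.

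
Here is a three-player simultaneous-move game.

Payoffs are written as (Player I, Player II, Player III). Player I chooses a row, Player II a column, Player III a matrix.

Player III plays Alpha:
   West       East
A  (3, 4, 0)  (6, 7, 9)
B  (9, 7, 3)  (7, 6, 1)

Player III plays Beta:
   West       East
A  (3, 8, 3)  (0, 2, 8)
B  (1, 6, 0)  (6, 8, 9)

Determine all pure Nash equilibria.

The pure Nash equilibria are (A, West, Beta) and (B, West, Alpha) and (B, East, Beta).

Mark each player's best response to every combination of opponents' strategies; a profile where every player is best-responding is a pure Nash equilibrium.
Player I against (West, Alpha): payoffs 3, 9 → best response B.
Player I against (West, Beta): payoffs 3, 1 → best response A.
Player I against (East, Alpha): payoffs 6, 7 → best response B.
Player I against (East, Beta): payoffs 0, 6 → best response B.
Player II against (A, Alpha): payoffs 4, 7 → best response East.
Player II against (A, Beta): payoffs 8, 2 → best response West.
Player II against (B, Alpha): payoffs 7, 6 → best response West.
Player II against (B, Beta): payoffs 6, 8 → best response East.
Player III against (A, West): payoffs 0, 3 → best response Beta.
Player III against (A, East): payoffs 9, 8 → best response Alpha.
Player III against (B, West): payoffs 3, 0 → best response Alpha.
Player III against (B, East): payoffs 1, 9 → best response Beta.
Mutual best responses: (A, West, Beta); (B, West, Alpha); (B, East, Beta).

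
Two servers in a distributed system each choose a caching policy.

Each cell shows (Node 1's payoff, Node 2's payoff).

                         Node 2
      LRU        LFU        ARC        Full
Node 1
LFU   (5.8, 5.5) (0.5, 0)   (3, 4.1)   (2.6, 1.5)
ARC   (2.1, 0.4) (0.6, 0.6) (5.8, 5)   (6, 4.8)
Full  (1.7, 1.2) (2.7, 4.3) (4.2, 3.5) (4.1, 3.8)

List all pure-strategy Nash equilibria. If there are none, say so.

Node 1 against LRU: payoffs 5.8, 2.1, 1.7 → best response LFU.
Node 1 against LFU: payoffs 0.5, 0.6, 2.7 → best response Full.
Node 1 against ARC: payoffs 3, 5.8, 4.2 → best response ARC.
Node 1 against Full: payoffs 2.6, 6, 4.1 → best response ARC.
Node 2 against LFU: payoffs 5.5, 0, 4.1, 1.5 → best response LRU.
Node 2 against ARC: payoffs 0.4, 0.6, 5, 4.8 → best response ARC.
Node 2 against Full: payoffs 1.2, 4.3, 3.5, 3.8 → best response LFU.
Mutual best responses: (LFU, LRU); (ARC, ARC); (Full, LFU).

Pure-strategy Nash equilibria: (LFU, LRU); (ARC, ARC); (Full, LFU)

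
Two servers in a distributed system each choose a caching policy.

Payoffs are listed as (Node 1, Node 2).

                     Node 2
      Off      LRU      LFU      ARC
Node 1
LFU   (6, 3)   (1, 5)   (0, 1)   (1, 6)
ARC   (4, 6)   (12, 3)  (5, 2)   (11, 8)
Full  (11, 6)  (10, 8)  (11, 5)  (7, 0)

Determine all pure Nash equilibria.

Node 1 against Off: payoffs 6, 4, 11 → best response Full.
Node 1 against LRU: payoffs 1, 12, 10 → best response ARC.
Node 1 against LFU: payoffs 0, 5, 11 → best response Full.
Node 1 against ARC: payoffs 1, 11, 7 → best response ARC.
Node 2 against LFU: payoffs 3, 5, 1, 6 → best response ARC.
Node 2 against ARC: payoffs 6, 3, 2, 8 → best response ARC.
Node 2 against Full: payoffs 6, 8, 5, 0 → best response LRU.
Mutual best responses: (ARC, ARC).

The unique pure-strategy Nash equilibrium is (ARC, ARC).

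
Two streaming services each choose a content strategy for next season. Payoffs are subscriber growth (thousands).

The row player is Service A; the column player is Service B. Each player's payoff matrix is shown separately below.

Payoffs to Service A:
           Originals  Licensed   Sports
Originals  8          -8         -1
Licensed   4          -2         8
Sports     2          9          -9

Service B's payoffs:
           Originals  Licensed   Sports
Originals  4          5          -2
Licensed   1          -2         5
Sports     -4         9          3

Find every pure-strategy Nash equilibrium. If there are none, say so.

(Originals, Originals): Service B can switch to Licensed (4 → 5). Not NE.
(Originals, Licensed): Service A can switch to Licensed (-8 → -2). Not NE.
(Originals, Sports): Service A can switch to Licensed (-1 → 8). Not NE.
(Licensed, Originals): Service A can switch to Originals (4 → 8). Not NE.
(Licensed, Licensed): Service A can switch to Sports (-2 → 9). Not NE.
(Licensed, Sports): Service A gets 8, best alternative -1; Service B gets 5, best alternative 1. No profitable deviation — NE.
(Sports, Originals): Service A can switch to Originals (2 → 8). Not NE.
(Sports, Licensed): Service A gets 9, best alternative -2; Service B gets 9, best alternative 3. No profitable deviation — NE.
(Sports, Sports): Service A can switch to Originals (-9 → -1). Not NE.

The pure Nash equilibria are (Licensed, Sports); (Sports, Licensed).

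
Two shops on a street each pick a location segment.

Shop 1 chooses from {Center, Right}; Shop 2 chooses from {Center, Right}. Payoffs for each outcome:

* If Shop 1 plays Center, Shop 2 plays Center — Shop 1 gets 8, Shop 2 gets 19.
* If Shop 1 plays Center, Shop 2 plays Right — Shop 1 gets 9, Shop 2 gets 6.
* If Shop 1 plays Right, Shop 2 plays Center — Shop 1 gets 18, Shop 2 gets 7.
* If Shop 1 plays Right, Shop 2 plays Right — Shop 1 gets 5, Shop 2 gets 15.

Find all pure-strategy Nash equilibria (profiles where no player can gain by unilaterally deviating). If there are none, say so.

Shop 1 against Center: payoffs 8, 18 → best response Right.
Shop 1 against Right: payoffs 9, 5 → best response Center.
Shop 2 against Center: payoffs 19, 6 → best response Center.
Shop 2 against Right: payoffs 7, 15 → best response Right.
No profile is a mutual best response for all players.

This game has no pure Nash equilibrium.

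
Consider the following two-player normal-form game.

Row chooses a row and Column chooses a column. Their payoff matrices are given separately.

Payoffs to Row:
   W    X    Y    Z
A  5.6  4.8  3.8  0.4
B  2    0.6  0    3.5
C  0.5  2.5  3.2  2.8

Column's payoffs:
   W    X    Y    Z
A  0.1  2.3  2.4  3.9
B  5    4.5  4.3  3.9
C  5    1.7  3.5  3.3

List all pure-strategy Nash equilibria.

Row against W: payoffs 5.6, 2, 0.5 → best response A.
Row against X: payoffs 4.8, 0.6, 2.5 → best response A.
Row against Y: payoffs 3.8, 0, 3.2 → best response A.
Row against Z: payoffs 0.4, 3.5, 2.8 → best response B.
Column against A: payoffs 0.1, 2.3, 2.4, 3.9 → best response Z.
Column against B: payoffs 5, 4.5, 4.3, 3.9 → best response W.
Column against C: payoffs 5, 1.7, 3.5, 3.3 → best response W.
No profile is a mutual best response for all players.

none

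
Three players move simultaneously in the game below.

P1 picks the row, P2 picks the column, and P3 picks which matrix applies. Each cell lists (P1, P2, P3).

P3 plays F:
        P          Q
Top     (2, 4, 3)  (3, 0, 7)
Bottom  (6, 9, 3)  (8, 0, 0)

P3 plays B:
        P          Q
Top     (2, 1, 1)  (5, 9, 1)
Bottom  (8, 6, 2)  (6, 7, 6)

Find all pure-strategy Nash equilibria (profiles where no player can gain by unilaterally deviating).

Pure-strategy Nash equilibria: (Bottom, P, F), (Bottom, Q, B)

(Top, P, F): P1 can switch to Bottom (2 → 6). Not NE.
(Top, P, B): P1 can switch to Bottom (2 → 8). Not NE.
(Top, Q, F): P1 can switch to Bottom (3 → 8). Not NE.
(Top, Q, B): P1 can switch to Bottom (5 → 6). Not NE.
(Bottom, P, F): P1 gets 6, best alternative 2; P2 gets 9, best alternative 0; P3 gets 3, best alternative 2. No profitable deviation — NE.
(Bottom, P, B): P2 can switch to Q (6 → 7). Not NE.
(Bottom, Q, F): P2 can switch to P (0 → 9). Not NE.
(Bottom, Q, B): P1 gets 6, best alternative 5; P2 gets 7, best alternative 6; P3 gets 6, best alternative 0. No profitable deviation — NE.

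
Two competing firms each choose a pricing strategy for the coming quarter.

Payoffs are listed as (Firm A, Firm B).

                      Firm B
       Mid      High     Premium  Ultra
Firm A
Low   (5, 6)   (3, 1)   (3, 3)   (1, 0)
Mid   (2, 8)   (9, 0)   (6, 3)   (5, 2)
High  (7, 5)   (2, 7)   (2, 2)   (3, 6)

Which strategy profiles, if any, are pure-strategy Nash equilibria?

No pure-strategy Nash equilibrium.

(Low, Mid): Firm A can switch to High (5 → 7). Not NE.
(Low, High): Firm A can switch to Mid (3 → 9). Not NE.
(Low, Premium): Firm A can switch to Mid (3 → 6). Not NE.
(Low, Ultra): Firm A can switch to Mid (1 → 5). Not NE.
(Mid, Mid): Firm A can switch to Low (2 → 5). Not NE.
(Mid, High): Firm B can switch to Mid (0 → 8). Not NE.
(Mid, Premium): Firm B can switch to Mid (3 → 8). Not NE.
(Mid, Ultra): Firm B can switch to Mid (2 → 8). Not NE.
(High, Mid): Firm B can switch to High (5 → 7). Not NE.
(High, High): Firm A can switch to Low (2 → 3). Not NE.
(High, Premium): Firm A can switch to Low (2 → 3). Not NE.
(High, Ultra): Firm A can switch to Mid (3 → 5). Not NE.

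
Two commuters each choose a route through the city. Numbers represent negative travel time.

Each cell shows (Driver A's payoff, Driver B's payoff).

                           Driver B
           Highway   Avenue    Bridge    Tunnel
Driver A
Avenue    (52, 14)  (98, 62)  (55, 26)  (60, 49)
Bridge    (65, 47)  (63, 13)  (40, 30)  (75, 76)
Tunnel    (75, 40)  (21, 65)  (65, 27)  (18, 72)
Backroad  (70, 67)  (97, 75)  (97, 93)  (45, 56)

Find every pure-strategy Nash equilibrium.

The pure Nash equilibria are (Avenue, Avenue) and (Bridge, Tunnel) and (Backroad, Bridge).

For each player, find the best response to each opponent profile; mutual best responses are the pure NE.
Driver A against Highway: payoffs 52, 65, 75, 70 → best response Tunnel.
Driver A against Avenue: payoffs 98, 63, 21, 97 → best response Avenue.
Driver A against Bridge: payoffs 55, 40, 65, 97 → best response Backroad.
Driver A against Tunnel: payoffs 60, 75, 18, 45 → best response Bridge.
Driver B against Avenue: payoffs 14, 62, 26, 49 → best response Avenue.
Driver B against Bridge: payoffs 47, 13, 30, 76 → best response Tunnel.
Driver B against Tunnel: payoffs 40, 65, 27, 72 → best response Tunnel.
Driver B against Backroad: payoffs 67, 75, 93, 56 → best response Bridge.
Mutual best responses: (Avenue, Avenue); (Bridge, Tunnel); (Backroad, Bridge).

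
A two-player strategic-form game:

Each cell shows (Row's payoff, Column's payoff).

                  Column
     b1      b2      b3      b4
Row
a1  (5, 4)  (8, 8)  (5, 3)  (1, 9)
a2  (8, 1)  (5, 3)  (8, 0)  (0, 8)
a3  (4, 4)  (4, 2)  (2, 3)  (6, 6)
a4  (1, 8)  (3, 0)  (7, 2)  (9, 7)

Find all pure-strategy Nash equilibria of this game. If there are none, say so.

Mark each player's best response to every combination of opponents' strategies; a profile where every player is best-responding is a pure Nash equilibrium.
Row against b1: payoffs 5, 8, 4, 1 → best response a2.
Row against b2: payoffs 8, 5, 4, 3 → best response a1.
Row against b3: payoffs 5, 8, 2, 7 → best response a2.
Row against b4: payoffs 1, 0, 6, 9 → best response a4.
Column against a1: payoffs 4, 8, 3, 9 → best response b4.
Column against a2: payoffs 1, 3, 0, 8 → best response b4.
Column against a3: payoffs 4, 2, 3, 6 → best response b4.
Column against a4: payoffs 8, 0, 2, 7 → best response b1.
No profile is a mutual best response for all players.

This game has no pure Nash equilibrium.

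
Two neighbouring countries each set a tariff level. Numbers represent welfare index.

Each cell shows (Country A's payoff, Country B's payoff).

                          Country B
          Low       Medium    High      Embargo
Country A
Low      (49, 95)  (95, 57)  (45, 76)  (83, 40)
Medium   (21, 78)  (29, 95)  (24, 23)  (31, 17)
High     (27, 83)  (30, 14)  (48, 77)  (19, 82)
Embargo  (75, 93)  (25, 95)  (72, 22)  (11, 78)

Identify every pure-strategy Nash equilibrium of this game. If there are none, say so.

There is no pure-strategy Nash equilibrium.

Check each profile: it is a Nash equilibrium iff no player can strictly gain by switching unilaterally.
(Low, Low): Country A can switch to Embargo (49 → 75). Not NE.
(Low, Medium): Country B can switch to Low (57 → 95). Not NE.
(Low, High): Country A can switch to High (45 → 48). Not NE.
(Low, Embargo): Country B can switch to Low (40 → 95). Not NE.
(Medium, Low): Country A can switch to Low (21 → 49). Not NE.
(Medium, Medium): Country A can switch to Low (29 → 95). Not NE.
(The remaining 10 profiles each have a profitable deviation by the same check.)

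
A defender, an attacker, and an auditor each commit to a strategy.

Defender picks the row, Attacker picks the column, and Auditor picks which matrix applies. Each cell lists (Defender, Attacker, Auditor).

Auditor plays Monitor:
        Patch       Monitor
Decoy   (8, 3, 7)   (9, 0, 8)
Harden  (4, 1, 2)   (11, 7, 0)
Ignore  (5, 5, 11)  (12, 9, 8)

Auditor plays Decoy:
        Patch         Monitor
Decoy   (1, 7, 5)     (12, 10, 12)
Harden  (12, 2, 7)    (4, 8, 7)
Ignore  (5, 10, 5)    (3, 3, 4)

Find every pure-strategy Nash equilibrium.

(Decoy, Patch, Monitor) and (Decoy, Monitor, Decoy) and (Ignore, Monitor, Monitor)

(Decoy, Patch, Monitor): Defender gets 8, best alternative 5; Attacker gets 3, best alternative 0; Auditor gets 7, best alternative 5. No profitable deviation — NE.
(Decoy, Patch, Decoy): Defender can switch to Harden (1 → 12). Not NE.
(Decoy, Monitor, Monitor): Defender can switch to Harden (9 → 11). Not NE.
(Decoy, Monitor, Decoy): Defender gets 12, best alternative 4; Attacker gets 10, best alternative 7; Auditor gets 12, best alternative 8. No profitable deviation — NE.
(Harden, Patch, Monitor): Defender can switch to Decoy (4 → 8). Not NE.
(Harden, Patch, Decoy): Attacker can switch to Monitor (2 → 8). Not NE.
(Harden, Monitor, Monitor): Defender can switch to Ignore (11 → 12). Not NE.
(Harden, Monitor, Decoy): Defender can switch to Decoy (4 → 12). Not NE.
(Ignore, Monitor, Monitor): Defender gets 12, best alternative 11; Attacker gets 9, best alternative 5; Auditor gets 8, best alternative 4. No profitable deviation — NE.
(The remaining 3 profiles each have a profitable deviation by the same check.)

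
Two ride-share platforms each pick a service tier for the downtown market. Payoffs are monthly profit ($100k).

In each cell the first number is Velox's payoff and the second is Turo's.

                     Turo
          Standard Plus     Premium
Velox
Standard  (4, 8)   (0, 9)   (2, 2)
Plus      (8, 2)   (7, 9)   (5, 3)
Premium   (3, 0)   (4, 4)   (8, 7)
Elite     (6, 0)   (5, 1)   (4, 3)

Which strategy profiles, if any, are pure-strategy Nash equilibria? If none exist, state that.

(Standard, Standard): Velox can switch to Plus (4 → 8). Not NE.
(Standard, Plus): Velox can switch to Plus (0 → 7). Not NE.
(Standard, Premium): Velox can switch to Plus (2 → 5). Not NE.
(Plus, Standard): Turo can switch to Plus (2 → 9). Not NE.
(Plus, Plus): Velox gets 7, best alternative 5; Turo gets 9, best alternative 3. No profitable deviation — NE.
(Plus, Premium): Velox can switch to Premium (5 → 8). Not NE.
(Premium, Standard): Velox can switch to Standard (3 → 4). Not NE.
(Premium, Plus): Velox can switch to Plus (4 → 7). Not NE.
(Premium, Premium): Velox gets 8, best alternative 5; Turo gets 7, best alternative 4. No profitable deviation — NE.
(Elite, Standard): Velox can switch to Plus (6 → 8). Not NE.
(The remaining 2 profiles each have a profitable deviation by the same check.)

The pure Nash equilibria are (Plus, Plus); (Premium, Premium).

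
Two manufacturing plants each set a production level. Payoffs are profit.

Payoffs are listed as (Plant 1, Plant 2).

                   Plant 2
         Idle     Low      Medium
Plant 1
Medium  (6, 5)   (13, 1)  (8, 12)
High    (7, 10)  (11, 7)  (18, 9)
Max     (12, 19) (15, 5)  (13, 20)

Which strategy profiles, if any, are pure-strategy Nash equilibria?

No pure-strategy Nash equilibrium.

Mark each player's best response to every combination of opponents' strategies; a profile where every player is best-responding is a pure Nash equilibrium.
Plant 1 against Idle: payoffs 6, 7, 12 → best response Max.
Plant 1 against Low: payoffs 13, 11, 15 → best response Max.
Plant 1 against Medium: payoffs 8, 18, 13 → best response High.
Plant 2 against Medium: payoffs 5, 1, 12 → best response Medium.
Plant 2 against High: payoffs 10, 7, 9 → best response Idle.
Plant 2 against Max: payoffs 19, 5, 20 → best response Medium.
No profile is a mutual best response for all players.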